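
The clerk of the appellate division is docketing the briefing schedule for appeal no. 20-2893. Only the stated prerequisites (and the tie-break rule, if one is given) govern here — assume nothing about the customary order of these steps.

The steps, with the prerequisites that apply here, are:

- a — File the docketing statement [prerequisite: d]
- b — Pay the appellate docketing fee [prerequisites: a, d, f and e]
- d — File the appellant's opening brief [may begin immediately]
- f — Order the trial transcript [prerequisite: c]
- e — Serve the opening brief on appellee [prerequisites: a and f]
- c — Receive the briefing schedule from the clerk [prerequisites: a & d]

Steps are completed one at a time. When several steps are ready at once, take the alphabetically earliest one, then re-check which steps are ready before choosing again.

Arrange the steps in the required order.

d → a → c → f → e → b

Only d has no prerequisites, so it is first.
That leaves a as the only ready step → a.
c needed a and d, now all done → c.
f is the only step now ready → f.
e needed a and f, now all done → e.
b needed a, d, e and f, now all done → b.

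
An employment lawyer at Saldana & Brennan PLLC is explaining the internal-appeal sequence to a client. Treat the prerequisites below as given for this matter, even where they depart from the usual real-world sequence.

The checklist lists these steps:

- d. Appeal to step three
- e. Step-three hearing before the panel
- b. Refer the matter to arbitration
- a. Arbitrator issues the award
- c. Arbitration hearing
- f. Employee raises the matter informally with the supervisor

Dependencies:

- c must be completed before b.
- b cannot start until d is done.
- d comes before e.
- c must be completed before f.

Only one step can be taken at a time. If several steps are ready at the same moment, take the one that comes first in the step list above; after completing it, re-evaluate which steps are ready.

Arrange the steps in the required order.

d e a c b f

d, a and c have no prerequisites; d is listed earlier, so d is first.
e now also ready, so the ready set is {e, a, c}; e is listed earlier → e.
Ready: a and c. a is listed earlier → a.
That leaves c as the only ready step → c.
Ready: b and f. b is listed earlier → b.
That leaves f as the only ready step → f.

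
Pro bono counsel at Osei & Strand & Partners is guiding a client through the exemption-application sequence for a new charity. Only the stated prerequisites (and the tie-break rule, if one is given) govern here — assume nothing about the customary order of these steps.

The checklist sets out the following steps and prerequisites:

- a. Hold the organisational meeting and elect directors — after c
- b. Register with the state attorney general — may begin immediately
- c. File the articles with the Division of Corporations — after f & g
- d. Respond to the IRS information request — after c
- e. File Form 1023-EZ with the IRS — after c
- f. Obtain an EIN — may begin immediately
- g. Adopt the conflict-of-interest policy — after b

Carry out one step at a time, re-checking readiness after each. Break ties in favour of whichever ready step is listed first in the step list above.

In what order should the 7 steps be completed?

b and f have no prerequisites; b is listed earlier, so b is first.
g now also ready, so the ready set is {f, g}; f is listed earlier → f.
That leaves g as the only ready step → g.
c is the only step now ready → c.
Ready: a, d and e. a is listed earlier → a.
Now d and e have their prerequisites met. d is listed earlier, so d next.
That leaves e as the only ready step → e.

b, f, g, c, a, d, e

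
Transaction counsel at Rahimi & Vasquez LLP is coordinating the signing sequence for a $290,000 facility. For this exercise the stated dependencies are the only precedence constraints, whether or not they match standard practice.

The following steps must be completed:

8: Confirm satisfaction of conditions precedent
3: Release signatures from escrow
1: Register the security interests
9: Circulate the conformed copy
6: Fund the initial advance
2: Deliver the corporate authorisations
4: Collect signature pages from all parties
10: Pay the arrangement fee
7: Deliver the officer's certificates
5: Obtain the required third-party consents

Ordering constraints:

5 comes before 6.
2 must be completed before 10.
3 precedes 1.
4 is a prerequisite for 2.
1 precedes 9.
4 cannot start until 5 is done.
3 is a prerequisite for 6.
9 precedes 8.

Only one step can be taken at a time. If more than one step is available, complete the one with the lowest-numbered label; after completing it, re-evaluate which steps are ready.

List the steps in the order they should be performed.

3 1 5 4 2 6 7 9 8 10

3, 5 and 7 have no prerequisites; 3 has the earlier label, so 3 is first.
1, 5 and 7 are all available; 1 has the earlier label → 1.
9 now also ready, so the ready set is {5, 7, 9}; 5 has the earlier label → 5.
Now 4, 6, 7 and 9 have their prerequisites met. 4 has the earlier label, so 4 next.
2, 6, 7 and 9 are all available; 2 has the earlier label → 2.
10 now also ready, so the ready set is {6, 7, 9, 10}; 6 has the earlier label → 6.
Ready: 7, 9 and 10. 7 has the earlier label → 7.
9 and 10 are both available; 9 has the earlier label → 9.
8 now also ready, so the ready set is {8, 10}; 8 has the earlier label → 8.
10 needed 2, now all done → 10.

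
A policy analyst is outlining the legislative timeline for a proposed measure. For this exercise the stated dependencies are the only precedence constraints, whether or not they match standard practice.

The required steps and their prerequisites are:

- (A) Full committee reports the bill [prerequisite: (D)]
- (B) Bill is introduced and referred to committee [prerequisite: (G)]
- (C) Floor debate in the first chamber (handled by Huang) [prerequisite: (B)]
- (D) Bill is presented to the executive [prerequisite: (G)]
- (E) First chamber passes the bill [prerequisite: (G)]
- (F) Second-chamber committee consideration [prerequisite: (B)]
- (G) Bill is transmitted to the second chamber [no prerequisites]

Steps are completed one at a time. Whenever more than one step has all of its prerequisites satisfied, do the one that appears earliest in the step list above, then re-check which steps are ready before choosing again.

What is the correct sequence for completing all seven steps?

(G), (B), (C), (D), (A), (E), (F)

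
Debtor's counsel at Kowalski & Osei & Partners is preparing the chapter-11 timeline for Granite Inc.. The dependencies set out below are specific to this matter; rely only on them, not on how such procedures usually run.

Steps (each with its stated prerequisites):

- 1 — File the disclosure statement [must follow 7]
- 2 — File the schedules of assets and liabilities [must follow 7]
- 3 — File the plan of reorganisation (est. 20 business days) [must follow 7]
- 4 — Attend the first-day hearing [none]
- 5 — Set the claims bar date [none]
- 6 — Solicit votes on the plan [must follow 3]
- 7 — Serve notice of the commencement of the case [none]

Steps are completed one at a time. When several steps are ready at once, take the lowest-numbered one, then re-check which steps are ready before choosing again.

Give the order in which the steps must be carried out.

4, 5 and 7 have no prerequisites; 4 has the earlier label, so 4 is first.
5 and 7 are both available; 5 has the earlier label → 5.
That leaves 7 as the only ready step → 7.
Now 1, 2 and 3 have their prerequisites met. 1 has the earlier label, so 1 next.
Now 2 and 3 have their prerequisites met. 2 has the earlier label, so 2 next.
Next only 3 has its prerequisites met → 3.
6 is the only step now ready → 6.

4, 5, 7, 1, 2, 3, 6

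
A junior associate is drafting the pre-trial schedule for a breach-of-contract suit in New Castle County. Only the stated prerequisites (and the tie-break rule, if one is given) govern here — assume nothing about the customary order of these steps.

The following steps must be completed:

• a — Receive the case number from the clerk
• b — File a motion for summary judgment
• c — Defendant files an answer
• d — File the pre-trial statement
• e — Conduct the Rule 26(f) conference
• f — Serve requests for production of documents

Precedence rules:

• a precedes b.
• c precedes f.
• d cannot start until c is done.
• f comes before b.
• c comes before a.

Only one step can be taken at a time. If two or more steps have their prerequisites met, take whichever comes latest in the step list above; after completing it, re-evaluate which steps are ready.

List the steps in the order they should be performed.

e, c, f, d, a, b

e and c have no prerequisites; e is listed later, so e is first.
That leaves c as the only ready step → c.
Now f, d and a have their prerequisites met. f is listed later, so f next.
Ready: d and a. d is listed later → d.
That leaves a as the only ready step → a.
b needed f and a, now all done → b.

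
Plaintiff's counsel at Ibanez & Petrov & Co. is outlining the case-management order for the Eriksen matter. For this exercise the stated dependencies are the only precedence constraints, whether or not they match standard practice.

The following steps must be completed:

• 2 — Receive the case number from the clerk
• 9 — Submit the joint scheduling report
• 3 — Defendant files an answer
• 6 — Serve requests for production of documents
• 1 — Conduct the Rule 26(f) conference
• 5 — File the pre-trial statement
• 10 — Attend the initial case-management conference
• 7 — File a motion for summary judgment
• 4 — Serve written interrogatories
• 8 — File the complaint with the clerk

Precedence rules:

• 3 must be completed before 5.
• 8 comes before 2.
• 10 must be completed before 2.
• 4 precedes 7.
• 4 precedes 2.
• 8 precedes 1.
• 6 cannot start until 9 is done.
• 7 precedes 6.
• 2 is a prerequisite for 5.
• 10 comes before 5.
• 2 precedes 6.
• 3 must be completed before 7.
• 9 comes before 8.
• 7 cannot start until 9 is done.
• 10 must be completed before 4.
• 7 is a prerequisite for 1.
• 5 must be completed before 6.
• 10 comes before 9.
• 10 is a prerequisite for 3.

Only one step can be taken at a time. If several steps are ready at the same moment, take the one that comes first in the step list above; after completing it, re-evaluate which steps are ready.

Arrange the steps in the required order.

10, 9, 3, 4, 7, 8, 2, 1, 5, 6

Only 10 has no prerequisites, so it is first.
Ready: 9, 3 and 4. 9 is listed earlier → 9.
8 now also ready, so the ready set is {3, 4, 8}; 3 is listed earlier → 3.
Now 4 and 8 have their prerequisites met. 4 is listed earlier, so 4 next.
7 and 8 are both available; 7 is listed earlier → 7.
8 needed 9, now all done → 8.
2 and 1 are both available; 2 is listed earlier → 2.
1 and 5 are both available; 1 is listed earlier → 1.
5 needed 2, 3 and 10, now all done → 5.
That leaves 6 as the only ready step → 6.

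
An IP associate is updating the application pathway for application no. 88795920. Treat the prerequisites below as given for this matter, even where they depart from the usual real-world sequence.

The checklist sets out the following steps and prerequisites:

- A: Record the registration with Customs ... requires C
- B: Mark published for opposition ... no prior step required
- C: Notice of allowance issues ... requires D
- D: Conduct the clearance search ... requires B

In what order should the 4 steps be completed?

B, D, C, A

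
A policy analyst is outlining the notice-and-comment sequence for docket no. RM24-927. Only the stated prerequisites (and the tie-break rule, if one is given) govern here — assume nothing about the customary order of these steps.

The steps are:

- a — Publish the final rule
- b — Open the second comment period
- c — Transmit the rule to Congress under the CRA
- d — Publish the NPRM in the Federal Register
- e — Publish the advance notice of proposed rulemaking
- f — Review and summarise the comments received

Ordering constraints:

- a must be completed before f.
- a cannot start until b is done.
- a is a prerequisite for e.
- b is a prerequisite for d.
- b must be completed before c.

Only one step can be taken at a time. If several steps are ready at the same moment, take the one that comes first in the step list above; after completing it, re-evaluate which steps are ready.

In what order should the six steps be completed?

b, a, c, d, e, f

b has no prerequisites → b first.
Ready: a, c and d. a is listed earlier → a.
Now c, d, e and f have their prerequisites met. c is listed earlier, so c next.
Now d, e and f have their prerequisites met. d is listed earlier, so d next.
Now e and f have their prerequisites met. e is listed earlier, so e next.
f is the only step now ready → f.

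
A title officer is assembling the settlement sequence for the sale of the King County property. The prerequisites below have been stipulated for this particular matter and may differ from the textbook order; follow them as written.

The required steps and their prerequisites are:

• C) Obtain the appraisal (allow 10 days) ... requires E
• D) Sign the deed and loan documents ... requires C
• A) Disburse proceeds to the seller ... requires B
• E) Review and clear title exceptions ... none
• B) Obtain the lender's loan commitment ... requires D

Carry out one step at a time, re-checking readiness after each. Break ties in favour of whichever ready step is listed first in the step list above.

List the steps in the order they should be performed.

E has no prerequisites → E first.
C needed E, now all done → C.
That leaves D as the only ready step → D.
B needed D, now all done → B.
That leaves A as the only ready step → A.

E, C, D, B, A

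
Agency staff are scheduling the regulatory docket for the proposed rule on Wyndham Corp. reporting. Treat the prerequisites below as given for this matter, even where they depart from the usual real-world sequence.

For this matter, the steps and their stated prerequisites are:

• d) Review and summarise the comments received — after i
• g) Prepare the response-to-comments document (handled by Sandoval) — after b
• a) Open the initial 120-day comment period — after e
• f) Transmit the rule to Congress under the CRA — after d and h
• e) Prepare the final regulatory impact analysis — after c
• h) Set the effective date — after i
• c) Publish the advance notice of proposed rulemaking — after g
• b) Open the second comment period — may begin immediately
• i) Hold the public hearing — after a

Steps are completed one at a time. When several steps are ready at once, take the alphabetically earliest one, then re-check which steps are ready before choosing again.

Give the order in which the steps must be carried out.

b, g, c, e, a, i, d, h, f

b has no prerequisites → b first.
That leaves g as the only ready step → g.
That leaves c as the only ready step → c.
e needed c, now all done → e.
a needed e, now all done → a.
Next only i has its prerequisites met → i.
Now d and h have their prerequisites met. d has the earlier label, so d next.
Next only h has its prerequisites met → h.
That leaves f as the only ready step → f.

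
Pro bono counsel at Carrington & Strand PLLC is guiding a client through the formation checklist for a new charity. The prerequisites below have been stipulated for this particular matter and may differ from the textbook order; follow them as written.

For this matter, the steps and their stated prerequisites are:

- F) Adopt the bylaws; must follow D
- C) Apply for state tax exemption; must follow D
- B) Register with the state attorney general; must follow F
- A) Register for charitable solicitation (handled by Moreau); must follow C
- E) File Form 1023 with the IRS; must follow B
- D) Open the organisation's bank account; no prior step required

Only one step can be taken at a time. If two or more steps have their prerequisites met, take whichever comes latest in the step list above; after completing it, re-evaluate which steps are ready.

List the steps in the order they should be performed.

D → C → A → F → B → E

Only D has no prerequisites, so it is first.
Ready: C and F. C is listed later → C.
A now also ready, so the ready set is {A, F}; A is listed later → A.
That leaves F as the only ready step → F.
That leaves B as the only ready step → B.
Next only E has its prerequisites met → E.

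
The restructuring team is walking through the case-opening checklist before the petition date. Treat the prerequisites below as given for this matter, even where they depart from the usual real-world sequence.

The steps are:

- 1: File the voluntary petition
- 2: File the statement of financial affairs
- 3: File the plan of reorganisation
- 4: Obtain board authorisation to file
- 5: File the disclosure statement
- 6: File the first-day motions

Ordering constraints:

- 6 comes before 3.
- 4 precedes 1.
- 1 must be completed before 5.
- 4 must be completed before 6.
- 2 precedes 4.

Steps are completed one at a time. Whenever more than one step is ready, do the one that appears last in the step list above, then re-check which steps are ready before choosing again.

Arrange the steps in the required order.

Only 2 has no prerequisites, so it is first.
Next only 4 has its prerequisites met → 4.
Ready: 6 and 1. 6 is listed later → 6.
3 now also ready, so the ready set is {3, 1}; 3 is listed later → 3.
That leaves 1 as the only ready step → 1.
5 needed 1, now all done → 5.

2 4 6 3 1 5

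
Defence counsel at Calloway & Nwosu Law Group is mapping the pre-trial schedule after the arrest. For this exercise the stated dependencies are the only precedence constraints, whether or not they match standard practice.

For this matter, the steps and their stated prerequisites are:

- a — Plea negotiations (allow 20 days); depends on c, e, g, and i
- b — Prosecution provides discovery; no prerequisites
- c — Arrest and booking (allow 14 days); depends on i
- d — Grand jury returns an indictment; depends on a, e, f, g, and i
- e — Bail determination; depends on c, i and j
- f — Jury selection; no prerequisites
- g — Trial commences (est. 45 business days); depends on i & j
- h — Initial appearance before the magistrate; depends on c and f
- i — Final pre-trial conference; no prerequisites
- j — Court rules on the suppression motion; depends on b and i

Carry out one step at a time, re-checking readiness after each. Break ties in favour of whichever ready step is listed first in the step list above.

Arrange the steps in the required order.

b, f and i have no prerequisites; b is listed earlier, so b is first.
Now f and i have their prerequisites met. f is listed earlier, so f next.
Next only i has its prerequisites met → i.
Ready: c and j. c is listed earlier → c.
Now h and j have their prerequisites met. h is listed earlier, so h next.
j needed b and i, now all done → j.
Now e and g have their prerequisites met. e is listed earlier, so e next.
g needed i and j, now all done → g.
a needed c, e, g and i, now all done → a.
Next only d has its prerequisites met → d.

b f i c h j e g a d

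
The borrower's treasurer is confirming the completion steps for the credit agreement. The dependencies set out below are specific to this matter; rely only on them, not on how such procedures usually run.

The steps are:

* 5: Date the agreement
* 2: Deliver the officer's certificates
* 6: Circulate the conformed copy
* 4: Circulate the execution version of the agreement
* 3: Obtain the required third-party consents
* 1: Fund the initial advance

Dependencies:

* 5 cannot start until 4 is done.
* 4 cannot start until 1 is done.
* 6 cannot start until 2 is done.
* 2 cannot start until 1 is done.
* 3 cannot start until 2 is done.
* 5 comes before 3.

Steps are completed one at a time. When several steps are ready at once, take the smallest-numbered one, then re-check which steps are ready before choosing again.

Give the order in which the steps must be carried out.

1, 2, 4, 5, 3, 6

Only 1 has no prerequisites, so it is first.
Now 2 and 4 have their prerequisites met. 2 has the earlier label, so 2 next.
4 and 6 are both available; 4 has the earlier label → 4.
5 and 6 are both available; 5 has the earlier label → 5.
3 and 6 are both available; 3 has the earlier label → 3.
6 is the only step now ready → 6.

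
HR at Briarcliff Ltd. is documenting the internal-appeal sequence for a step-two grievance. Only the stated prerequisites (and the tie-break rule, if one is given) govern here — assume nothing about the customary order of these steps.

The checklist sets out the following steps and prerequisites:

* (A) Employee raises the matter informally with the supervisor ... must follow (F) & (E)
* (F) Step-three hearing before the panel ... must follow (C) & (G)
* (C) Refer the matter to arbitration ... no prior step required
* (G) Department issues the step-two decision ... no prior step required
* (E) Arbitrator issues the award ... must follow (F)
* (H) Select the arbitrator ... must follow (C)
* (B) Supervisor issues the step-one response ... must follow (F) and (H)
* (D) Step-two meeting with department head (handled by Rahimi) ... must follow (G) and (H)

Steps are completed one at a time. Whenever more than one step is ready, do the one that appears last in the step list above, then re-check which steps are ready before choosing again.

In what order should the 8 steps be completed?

(G) (C) (H) (D) (F) (B) (E) (A)

(G) and (C) have no prerequisites; (G) is listed later, so (G) is first.
That leaves (C) as the only ready step → (C).
Now (H) and (F) have their prerequisites met. (H) is listed later, so (H) next.
Ready: (D) and (F). (D) is listed later → (D).
(F) needed (G) and (C), now all done → (F).
Ready: (B) and (E). (B) is listed later → (B).
(E) needed (F), now all done → (E).
(A) needed (E) and (F), now all done → (A).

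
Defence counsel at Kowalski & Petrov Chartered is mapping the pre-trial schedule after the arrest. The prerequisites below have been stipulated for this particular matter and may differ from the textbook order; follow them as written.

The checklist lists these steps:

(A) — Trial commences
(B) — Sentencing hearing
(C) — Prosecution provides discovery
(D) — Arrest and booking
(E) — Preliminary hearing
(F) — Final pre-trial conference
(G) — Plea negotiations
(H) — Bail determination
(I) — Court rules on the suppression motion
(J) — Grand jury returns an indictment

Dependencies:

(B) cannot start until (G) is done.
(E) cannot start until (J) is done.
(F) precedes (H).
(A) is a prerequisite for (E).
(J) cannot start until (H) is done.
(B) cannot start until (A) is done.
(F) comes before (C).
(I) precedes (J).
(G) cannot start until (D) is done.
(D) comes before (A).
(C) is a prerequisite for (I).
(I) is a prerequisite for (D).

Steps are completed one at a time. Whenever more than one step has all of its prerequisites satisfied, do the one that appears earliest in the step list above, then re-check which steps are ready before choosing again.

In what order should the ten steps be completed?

(F) → (C) → (H) → (I) → (D) → (A) → (G) → (B) → (J) → (E)

(F) is the only step with nothing outstanding, so it goes first.
Now (C) and (H) have their prerequisites met. (C) is listed earlier, so (C) next.
Now (H) and (I) have their prerequisites met. (H) is listed earlier, so (H) next.
(I) needed (C), now all done → (I).
Ready: (D) and (J). (D) is listed earlier → (D).
(A) and (G) now also ready, so the ready set is {(A), (G), (J)}; (A) is listed earlier → (A).
Ready: (G) and (J). (G) is listed earlier → (G).
Now (B) and (J) have their prerequisites met. (B) is listed earlier, so (B) next.
That leaves (J) as the only ready step → (J).
(E) is the only step now ready → (E).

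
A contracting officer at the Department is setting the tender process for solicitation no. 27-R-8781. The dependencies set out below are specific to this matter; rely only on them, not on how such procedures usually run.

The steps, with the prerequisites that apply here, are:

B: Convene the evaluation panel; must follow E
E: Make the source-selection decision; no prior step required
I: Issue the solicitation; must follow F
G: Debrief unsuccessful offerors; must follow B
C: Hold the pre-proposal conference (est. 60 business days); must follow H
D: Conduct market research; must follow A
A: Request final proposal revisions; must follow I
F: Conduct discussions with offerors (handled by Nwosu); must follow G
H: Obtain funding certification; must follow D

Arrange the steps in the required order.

E is the only step with nothing outstanding, so it goes first.
B is the only step now ready → B.
G is the only step now ready → G.
F needed G, now all done → F.
That leaves I as the only ready step → I.
A needed I, now all done → A.
That leaves D as the only ready step → D.
H needed D, now all done → H.
C needed H, now all done → C.

E B G F I A D H C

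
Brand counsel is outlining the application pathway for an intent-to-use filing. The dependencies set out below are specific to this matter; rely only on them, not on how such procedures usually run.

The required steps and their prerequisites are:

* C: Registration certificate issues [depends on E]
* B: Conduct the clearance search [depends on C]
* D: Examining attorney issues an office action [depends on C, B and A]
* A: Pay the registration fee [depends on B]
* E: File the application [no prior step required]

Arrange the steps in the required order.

E is the only step with nothing outstanding, so it goes first.
That leaves C as the only ready step → C.
That leaves B as the only ready step → B.
A is the only step now ready → A.
D needed C, B and A, now all done → D.

E, C, B, A, D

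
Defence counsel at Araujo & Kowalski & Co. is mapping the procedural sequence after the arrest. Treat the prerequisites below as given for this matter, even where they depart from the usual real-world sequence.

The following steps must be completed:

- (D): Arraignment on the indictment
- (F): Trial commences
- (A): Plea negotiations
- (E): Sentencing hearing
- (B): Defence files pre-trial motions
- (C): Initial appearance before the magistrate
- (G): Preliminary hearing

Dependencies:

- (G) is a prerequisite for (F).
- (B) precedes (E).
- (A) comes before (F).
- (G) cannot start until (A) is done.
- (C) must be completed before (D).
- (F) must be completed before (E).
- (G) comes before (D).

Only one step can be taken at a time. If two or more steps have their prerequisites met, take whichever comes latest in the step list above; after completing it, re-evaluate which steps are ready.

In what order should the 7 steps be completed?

(C) → (B) → (A) → (G) → (F) → (E) → (D)

(C), (B) and (A) have no prerequisites; (C) is listed later, so (C) is first.
(B) and (A) are both available; (B) is listed later → (B).
(A) is the only step now ready → (A).
(G) needed (A), now all done → (G).
Ready: (F) and (D). (F) is listed later → (F).
(E) now also ready, so the ready set is {(E), (D)}; (E) is listed later → (E).
(D) needed (G) and (C), now all done → (D).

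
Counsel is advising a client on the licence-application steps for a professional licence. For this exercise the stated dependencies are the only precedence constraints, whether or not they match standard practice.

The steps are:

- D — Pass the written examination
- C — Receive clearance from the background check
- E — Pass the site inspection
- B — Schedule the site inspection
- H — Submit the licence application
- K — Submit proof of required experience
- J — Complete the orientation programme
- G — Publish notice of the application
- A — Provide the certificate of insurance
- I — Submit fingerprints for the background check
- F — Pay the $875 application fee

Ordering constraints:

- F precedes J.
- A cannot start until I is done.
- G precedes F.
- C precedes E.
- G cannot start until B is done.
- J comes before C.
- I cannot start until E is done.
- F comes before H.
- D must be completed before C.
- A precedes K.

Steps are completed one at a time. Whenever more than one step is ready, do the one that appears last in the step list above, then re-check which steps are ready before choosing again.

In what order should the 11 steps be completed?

Nothing is required for B and D. B is listed later → B first.
G and D are both available; G is listed later → G.
F and D are both available; F is listed later → F.
Ready: J, H and D. J is listed later → J.
H and D are both available; H is listed later → H.
D is the only step now ready → D.
C needed J and D, now all done → C.
E needed C, now all done → E.
That leaves I as the only ready step → I.
A is the only step now ready → A.
K needed A, now all done → K.

B → G → F → J → H → D → C → E → I → A → K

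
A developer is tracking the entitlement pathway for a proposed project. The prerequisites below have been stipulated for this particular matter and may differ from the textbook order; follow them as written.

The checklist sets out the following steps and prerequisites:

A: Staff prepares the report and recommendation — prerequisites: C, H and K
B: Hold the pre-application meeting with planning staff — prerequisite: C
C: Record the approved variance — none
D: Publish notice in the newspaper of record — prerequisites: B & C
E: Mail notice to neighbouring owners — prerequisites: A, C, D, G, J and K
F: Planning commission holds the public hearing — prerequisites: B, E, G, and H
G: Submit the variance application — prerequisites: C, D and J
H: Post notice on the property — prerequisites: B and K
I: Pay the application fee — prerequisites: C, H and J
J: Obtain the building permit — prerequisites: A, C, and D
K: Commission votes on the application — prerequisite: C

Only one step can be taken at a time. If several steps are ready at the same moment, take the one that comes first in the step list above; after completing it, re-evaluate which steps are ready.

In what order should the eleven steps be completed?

C B D K H A J G E F I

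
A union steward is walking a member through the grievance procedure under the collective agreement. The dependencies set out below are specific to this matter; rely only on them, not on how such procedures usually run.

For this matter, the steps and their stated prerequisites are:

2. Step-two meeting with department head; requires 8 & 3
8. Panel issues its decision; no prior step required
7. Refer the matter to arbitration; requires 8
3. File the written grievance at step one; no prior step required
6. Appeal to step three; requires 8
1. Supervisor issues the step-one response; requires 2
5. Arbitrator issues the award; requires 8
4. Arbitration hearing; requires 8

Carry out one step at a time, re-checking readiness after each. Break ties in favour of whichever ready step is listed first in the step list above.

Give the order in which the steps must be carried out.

8 → 7 → 3 → 2 → 6 → 1 → 5 → 4

8 and 3 have no prerequisites; 8 is listed earlier, so 8 is first.
7, 6, 5 and 4 now also ready, so the ready set is {7, 3, 6, 5, 4}; 7 is listed earlier → 7.
3, 6, 5 and 4 are all available; 3 is listed earlier → 3.
2 now also ready, so the ready set is {2, 6, 5, 4}; 2 is listed earlier → 2.
1 now also ready, so the ready set is {6, 1, 5, 4}; 6 is listed earlier → 6.
1, 5 and 4 are all available; 1 is listed earlier → 1.
Ready: 5 and 4. 5 is listed earlier → 5.
4 is the only step now ready → 4.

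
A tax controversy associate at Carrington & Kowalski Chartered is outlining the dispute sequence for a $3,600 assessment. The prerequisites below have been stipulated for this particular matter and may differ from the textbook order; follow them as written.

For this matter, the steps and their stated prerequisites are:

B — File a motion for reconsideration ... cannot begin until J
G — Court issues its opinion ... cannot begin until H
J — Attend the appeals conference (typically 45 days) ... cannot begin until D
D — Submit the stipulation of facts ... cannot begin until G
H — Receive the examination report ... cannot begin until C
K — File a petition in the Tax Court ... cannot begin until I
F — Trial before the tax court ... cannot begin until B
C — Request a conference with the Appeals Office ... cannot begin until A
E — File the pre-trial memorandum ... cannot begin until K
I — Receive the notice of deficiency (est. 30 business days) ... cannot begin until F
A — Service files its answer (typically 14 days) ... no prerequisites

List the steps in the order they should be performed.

A C H G D J B F I K E

Only A has no prerequisites, so it is first.
Next only C has its prerequisites met → C.
H needed C, now all done → H.
G needed H, now all done → G.
D needed G, now all done → D.
J needed D, now all done → J.
B needed J, now all done → B.
F is the only step now ready → F.
That leaves I as the only ready step → I.
K needed I, now all done → K.
E is the only step now ready → E.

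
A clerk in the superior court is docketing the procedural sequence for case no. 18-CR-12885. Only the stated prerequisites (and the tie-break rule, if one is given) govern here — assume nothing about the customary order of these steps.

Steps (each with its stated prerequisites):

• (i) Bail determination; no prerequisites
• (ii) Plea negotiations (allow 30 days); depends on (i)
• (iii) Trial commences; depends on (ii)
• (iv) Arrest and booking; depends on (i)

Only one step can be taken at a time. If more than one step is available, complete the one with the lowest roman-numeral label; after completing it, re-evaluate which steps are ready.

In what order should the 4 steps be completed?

(i), (ii), (iii), (iv)

(i) has no prerequisites → (i) first.
Now (ii) and (iv) have their prerequisites met. (ii) has the earlier label, so (ii) next.
Now (iii) and (iv) have their prerequisites met. (iii) has the earlier label, so (iii) next.
(iv) needed (i), now all done → (iv).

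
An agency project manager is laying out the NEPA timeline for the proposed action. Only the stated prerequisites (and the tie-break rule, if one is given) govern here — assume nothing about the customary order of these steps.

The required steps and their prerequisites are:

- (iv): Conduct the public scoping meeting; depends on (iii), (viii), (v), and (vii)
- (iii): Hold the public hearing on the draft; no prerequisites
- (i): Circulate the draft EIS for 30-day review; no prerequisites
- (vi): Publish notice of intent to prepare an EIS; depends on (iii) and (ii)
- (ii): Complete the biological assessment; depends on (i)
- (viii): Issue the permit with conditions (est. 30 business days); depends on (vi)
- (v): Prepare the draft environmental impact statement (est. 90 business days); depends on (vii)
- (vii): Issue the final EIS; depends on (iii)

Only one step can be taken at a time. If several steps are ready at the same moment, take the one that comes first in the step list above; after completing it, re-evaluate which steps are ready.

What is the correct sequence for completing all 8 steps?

(iii) → (i) → (ii) → (vi) → (viii) → (vii) → (v) → (iv)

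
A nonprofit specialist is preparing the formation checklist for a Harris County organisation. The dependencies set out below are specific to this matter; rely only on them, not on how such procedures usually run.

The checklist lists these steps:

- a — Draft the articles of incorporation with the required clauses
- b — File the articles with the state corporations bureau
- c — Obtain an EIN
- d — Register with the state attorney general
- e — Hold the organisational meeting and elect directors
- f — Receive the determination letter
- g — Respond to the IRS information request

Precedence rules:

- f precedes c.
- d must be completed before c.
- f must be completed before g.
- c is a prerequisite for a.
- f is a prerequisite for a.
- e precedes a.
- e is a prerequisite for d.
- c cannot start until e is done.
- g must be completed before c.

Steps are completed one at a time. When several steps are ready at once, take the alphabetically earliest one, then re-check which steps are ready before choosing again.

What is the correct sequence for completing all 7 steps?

b, e, d, f, g, c, a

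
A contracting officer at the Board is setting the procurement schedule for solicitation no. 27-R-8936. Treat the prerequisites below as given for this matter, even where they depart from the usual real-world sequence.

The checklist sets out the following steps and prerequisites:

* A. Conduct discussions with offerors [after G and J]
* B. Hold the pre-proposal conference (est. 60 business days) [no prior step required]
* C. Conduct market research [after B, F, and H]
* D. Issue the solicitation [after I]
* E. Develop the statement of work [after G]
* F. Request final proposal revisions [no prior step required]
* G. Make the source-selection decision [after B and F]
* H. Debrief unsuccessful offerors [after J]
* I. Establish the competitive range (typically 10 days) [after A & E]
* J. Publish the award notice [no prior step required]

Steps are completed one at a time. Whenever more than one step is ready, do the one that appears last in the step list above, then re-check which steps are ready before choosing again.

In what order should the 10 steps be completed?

Nothing is required for J, F and B. J is listed later → J first.
H now also ready, so the ready set is {H, F, B}; H is listed later → H.
F and B are both available; F is listed later → F.
That leaves B as the only ready step → B.
Ready: G and C. G is listed later → G.
E and A now also ready, so the ready set is {E, C, A}; E is listed later → E.
Now C and A have their prerequisites met. C is listed later, so C next.
A needed J and G, now all done → A.
I needed E and A, now all done → I.
Next only D has its prerequisites met → D.

J, H, F, B, G, E, C, A, I, D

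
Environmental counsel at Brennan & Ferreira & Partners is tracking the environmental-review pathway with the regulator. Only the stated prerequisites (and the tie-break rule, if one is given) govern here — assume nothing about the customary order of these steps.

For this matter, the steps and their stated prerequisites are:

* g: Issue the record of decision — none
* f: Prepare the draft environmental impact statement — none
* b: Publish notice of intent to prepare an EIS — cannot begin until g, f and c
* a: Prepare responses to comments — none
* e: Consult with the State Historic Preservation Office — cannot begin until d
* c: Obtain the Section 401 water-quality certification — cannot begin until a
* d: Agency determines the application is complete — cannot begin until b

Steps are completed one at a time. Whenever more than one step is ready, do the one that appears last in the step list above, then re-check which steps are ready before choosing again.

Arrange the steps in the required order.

a, f and g have no prerequisites; a is listed later, so a is first.
c now also ready, so the ready set is {c, f, g}; c is listed later → c.
Now f and g have their prerequisites met. f is listed later, so f next.
Next only g has its prerequisites met → g.
b needed c, f and g, now all done → b.
d needed b, now all done → d.
e is the only step now ready → e.

a → c → f → g → b → d → e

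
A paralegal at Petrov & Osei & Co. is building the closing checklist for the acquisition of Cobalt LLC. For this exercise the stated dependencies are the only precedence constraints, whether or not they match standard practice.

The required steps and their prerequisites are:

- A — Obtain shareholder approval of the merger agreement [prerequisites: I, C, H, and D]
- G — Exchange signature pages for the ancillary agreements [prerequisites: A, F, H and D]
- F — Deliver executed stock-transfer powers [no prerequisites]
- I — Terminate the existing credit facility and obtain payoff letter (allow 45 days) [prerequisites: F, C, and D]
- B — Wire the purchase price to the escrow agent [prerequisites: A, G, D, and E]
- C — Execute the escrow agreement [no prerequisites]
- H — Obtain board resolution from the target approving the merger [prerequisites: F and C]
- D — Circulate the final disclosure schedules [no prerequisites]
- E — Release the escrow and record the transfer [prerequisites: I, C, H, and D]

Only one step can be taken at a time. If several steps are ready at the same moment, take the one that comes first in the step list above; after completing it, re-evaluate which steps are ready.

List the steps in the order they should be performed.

F → C → H → D → I → A → G → E → B

F, C and D have no prerequisites; F is listed earlier, so F is first.
Ready: C and D. C is listed earlier → C.
H and D are both available; H is listed earlier → H.
That leaves D as the only ready step → D.
I is the only step now ready → I.
Ready: A and E. A is listed earlier → A.
Ready: G and E. G is listed earlier → G.
E needed I, C, H and D, now all done → E.
B needed A, G, D and E, now all done → B.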